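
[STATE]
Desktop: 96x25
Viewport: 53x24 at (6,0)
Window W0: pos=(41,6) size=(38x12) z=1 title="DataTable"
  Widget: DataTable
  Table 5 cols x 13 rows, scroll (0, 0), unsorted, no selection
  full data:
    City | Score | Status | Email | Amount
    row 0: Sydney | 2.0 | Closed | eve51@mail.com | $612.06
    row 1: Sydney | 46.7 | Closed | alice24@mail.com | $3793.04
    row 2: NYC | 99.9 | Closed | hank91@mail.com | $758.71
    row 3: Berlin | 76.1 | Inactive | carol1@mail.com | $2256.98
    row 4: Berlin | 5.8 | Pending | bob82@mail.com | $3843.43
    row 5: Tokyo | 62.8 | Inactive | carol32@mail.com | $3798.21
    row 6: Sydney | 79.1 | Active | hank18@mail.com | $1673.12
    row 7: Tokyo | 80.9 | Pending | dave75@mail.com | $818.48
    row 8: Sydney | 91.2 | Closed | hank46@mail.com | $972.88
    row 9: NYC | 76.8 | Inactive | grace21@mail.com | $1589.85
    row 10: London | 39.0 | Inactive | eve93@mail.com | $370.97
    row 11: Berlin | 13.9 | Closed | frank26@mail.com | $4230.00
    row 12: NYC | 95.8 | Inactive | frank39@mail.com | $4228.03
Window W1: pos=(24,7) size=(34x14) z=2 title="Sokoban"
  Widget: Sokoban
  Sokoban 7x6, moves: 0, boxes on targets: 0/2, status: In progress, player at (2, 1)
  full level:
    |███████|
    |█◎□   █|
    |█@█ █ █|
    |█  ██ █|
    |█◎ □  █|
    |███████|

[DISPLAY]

                                                     
                                                     
                                                     
                                                     
                                                     
                                                     
                                   ┏━━━━━━━━━━━━━━━━━
                  ┏━━━━━━━━━━━━━━━━━━━━━━━━━━━━━━━━┓ 
                  ┃ Sokoban                        ┃─
                  ┠────────────────────────────────┨t
                  ┃███████                         ┃─
                  ┃█◎□   █                         ┃s
                  ┃█@█ █ █                         ┃s
                  ┃█  ██ █                         ┃s
                  ┃█◎ □  █                         ┃c
                  ┃███████                         ┃d
                  ┃Moves: 0  0/2                   ┃c
                  ┃                                ┃━
                  ┃                                ┃ 
                  ┃                                ┃ 
                  ┗━━━━━━━━━━━━━━━━━━━━━━━━━━━━━━━━┛ 
                                                     
                                                     
                                                     


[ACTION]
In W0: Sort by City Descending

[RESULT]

                                                     
                                                     
                                                     
                                                     
                                                     
                                                     
                                   ┏━━━━━━━━━━━━━━━━━
                  ┏━━━━━━━━━━━━━━━━━━━━━━━━━━━━━━━━┓ 
                  ┃ Sokoban                        ┃─
                  ┠────────────────────────────────┨t
                  ┃███████                         ┃─
                  ┃█◎□   █                         ┃c
                  ┃█@█ █ █                         ┃d
                  ┃█  ██ █                         ┃s
                  ┃█◎ □  █                         ┃s
                  ┃███████                         ┃i
                  ┃Moves: 0  0/2                   ┃s
                  ┃                                ┃━
                  ┃                                ┃ 
                  ┃                                ┃ 
                  ┗━━━━━━━━━━━━━━━━━━━━━━━━━━━━━━━━┛ 
                                                     
                                                     
                                                     


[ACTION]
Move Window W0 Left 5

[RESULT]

                                                     
                                                     
                                                     
                                                     
                                                     
                                                     
                              ┏━━━━━━━━━━━━━━━━━━━━━━
                  ┏━━━━━━━━━━━━━━━━━━━━━━━━━━━━━━━━┓ 
                  ┃ Sokoban                        ┃─
                  ┠────────────────────────────────┨│
                  ┃███████                         ┃┼
                  ┃█◎□   █                         ┃│
                  ┃█@█ █ █                         ┃│
                  ┃█  ██ █                         ┃│
                  ┃█◎ □  █                         ┃│
                  ┃███████                         ┃│
                  ┃Moves: 0  0/2                   ┃│
                  ┃                                ┃━
                  ┃                                ┃ 
                  ┃                                ┃ 
                  ┗━━━━━━━━━━━━━━━━━━━━━━━━━━━━━━━━┛ 
                                                     
                                                     
                                                     


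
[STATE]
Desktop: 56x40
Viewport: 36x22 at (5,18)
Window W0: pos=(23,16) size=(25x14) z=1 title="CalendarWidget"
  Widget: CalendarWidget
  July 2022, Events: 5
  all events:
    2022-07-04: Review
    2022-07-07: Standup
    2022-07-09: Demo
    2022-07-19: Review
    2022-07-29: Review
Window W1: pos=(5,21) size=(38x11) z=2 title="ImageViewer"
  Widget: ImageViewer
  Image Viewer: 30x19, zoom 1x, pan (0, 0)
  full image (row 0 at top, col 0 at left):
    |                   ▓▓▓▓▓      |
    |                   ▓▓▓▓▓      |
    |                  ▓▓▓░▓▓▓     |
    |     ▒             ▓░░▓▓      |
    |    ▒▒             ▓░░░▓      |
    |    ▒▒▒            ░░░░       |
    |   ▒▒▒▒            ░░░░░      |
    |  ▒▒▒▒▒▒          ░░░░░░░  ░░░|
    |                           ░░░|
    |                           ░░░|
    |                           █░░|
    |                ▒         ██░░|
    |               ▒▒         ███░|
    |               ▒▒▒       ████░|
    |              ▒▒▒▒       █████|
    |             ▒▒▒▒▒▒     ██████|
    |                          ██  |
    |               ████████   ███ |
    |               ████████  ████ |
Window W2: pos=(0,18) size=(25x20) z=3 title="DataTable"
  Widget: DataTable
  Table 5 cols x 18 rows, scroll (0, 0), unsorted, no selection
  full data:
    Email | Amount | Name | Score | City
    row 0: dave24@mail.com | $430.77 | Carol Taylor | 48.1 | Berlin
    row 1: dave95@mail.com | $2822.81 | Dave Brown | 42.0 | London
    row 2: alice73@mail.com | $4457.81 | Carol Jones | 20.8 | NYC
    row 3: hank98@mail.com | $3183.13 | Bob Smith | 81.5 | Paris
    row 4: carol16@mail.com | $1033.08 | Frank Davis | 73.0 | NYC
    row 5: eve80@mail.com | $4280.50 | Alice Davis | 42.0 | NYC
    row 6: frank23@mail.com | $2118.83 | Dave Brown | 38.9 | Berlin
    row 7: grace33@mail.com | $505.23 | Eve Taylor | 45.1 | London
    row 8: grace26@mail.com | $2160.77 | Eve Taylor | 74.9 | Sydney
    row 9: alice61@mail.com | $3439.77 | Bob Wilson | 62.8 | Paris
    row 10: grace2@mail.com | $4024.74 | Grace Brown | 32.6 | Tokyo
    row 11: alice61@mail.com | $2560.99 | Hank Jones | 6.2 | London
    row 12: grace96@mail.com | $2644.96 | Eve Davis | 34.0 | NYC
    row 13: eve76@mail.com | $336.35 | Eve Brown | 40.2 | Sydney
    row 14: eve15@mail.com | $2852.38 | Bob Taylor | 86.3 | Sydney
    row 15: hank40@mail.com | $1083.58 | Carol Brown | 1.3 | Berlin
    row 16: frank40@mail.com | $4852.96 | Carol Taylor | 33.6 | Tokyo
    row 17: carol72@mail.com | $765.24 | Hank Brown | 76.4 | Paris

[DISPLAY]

━━━━━━━━━━━━━━━━━━━┓────────────────
aTable             ┃      July 2022 
───────────────────┨o Tu We Th Fr Sa
l           │Amount┃━━━━━━━━━━━━━━━━
────────────┼──────┃                
24@mail.com │$430.7┃────────────────
95@mail.com │$2822.┃▓▓▓▓▓           
e73@mail.com│$4457.┃▓▓▓▓▓           
98@mail.com │$3183.┃▓▓░▓▓▓          
l16@mail.com│$1033.┃▓░░▓▓           
0@mail.com  │$4280.┃▓░░░▓           
k23@mail.com│$2118.┃░░░░            
e33@mail.com│$505.2┃░░░░░           
e26@mail.com│$2160.┃━━━━━━━━━━━━━━━━
e61@mail.com│$3439.┃                
e2@mail.com │$4024.┃                
e61@mail.com│$2560.┃                
e96@mail.com│$2644.┃                
6@mail.com  │$336.3┃                
━━━━━━━━━━━━━━━━━━━┛                
                                    
                                    


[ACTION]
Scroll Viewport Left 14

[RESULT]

┏━━━━━━━━━━━━━━━━━━━━━━━┓───────────
┃ DataTable             ┃      July 
┠───────────────────────┨o Tu We Th 
┃Email           │Amount┃━━━━━━━━━━━
┃────────────────┼──────┃           
┃dave24@mail.com │$430.7┃───────────
┃dave95@mail.com │$2822.┃▓▓▓▓▓      
┃alice73@mail.com│$4457.┃▓▓▓▓▓      
┃hank98@mail.com │$3183.┃▓▓░▓▓▓     
┃carol16@mail.com│$1033.┃▓░░▓▓      
┃eve80@mail.com  │$4280.┃▓░░░▓      
┃frank23@mail.com│$2118.┃░░░░       
┃grace33@mail.com│$505.2┃░░░░░      
┃grace26@mail.com│$2160.┃━━━━━━━━━━━
┃alice61@mail.com│$3439.┃           
┃grace2@mail.com │$4024.┃           
┃alice61@mail.com│$2560.┃           
┃grace96@mail.com│$2644.┃           
┃eve76@mail.com  │$336.3┃           
┗━━━━━━━━━━━━━━━━━━━━━━━┛           
                                    
                                    


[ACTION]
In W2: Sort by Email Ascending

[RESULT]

┏━━━━━━━━━━━━━━━━━━━━━━━┓───────────
┃ DataTable             ┃      July 
┠───────────────────────┨o Tu We Th 
┃Email          ▲│Amount┃━━━━━━━━━━━
┃────────────────┼──────┃           
┃alice61@mail.com│$3439.┃───────────
┃alice61@mail.com│$2560.┃▓▓▓▓▓      
┃alice73@mail.com│$4457.┃▓▓▓▓▓      
┃carol16@mail.com│$1033.┃▓▓░▓▓▓     
┃carol72@mail.com│$765.2┃▓░░▓▓      
┃dave24@mail.com │$430.7┃▓░░░▓      
┃dave95@mail.com │$2822.┃░░░░       
┃eve15@mail.com  │$2852.┃░░░░░      
┃eve76@mail.com  │$336.3┃━━━━━━━━━━━
┃eve80@mail.com  │$4280.┃           
┃frank23@mail.com│$2118.┃           
┃frank40@mail.com│$4852.┃           
┃grace26@mail.com│$2160.┃           
┃grace2@mail.com │$4024.┃           
┗━━━━━━━━━━━━━━━━━━━━━━━┛           
                                    
                                    


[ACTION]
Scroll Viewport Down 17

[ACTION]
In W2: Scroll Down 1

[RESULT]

┏━━━━━━━━━━━━━━━━━━━━━━━┓───────────
┃ DataTable             ┃      July 
┠───────────────────────┨o Tu We Th 
┃Email          ▲│Amount┃━━━━━━━━━━━
┃────────────────┼──────┃           
┃alice61@mail.com│$2560.┃───────────
┃alice73@mail.com│$4457.┃▓▓▓▓▓      
┃carol16@mail.com│$1033.┃▓▓▓▓▓      
┃carol72@mail.com│$765.2┃▓▓░▓▓▓     
┃dave24@mail.com │$430.7┃▓░░▓▓      
┃dave95@mail.com │$2822.┃▓░░░▓      
┃eve15@mail.com  │$2852.┃░░░░       
┃eve76@mail.com  │$336.3┃░░░░░      
┃eve80@mail.com  │$4280.┃━━━━━━━━━━━
┃frank23@mail.com│$2118.┃           
┃frank40@mail.com│$4852.┃           
┃grace26@mail.com│$2160.┃           
┃grace2@mail.com │$4024.┃           
┃grace33@mail.com│$505.2┃           
┗━━━━━━━━━━━━━━━━━━━━━━━┛           
                                    
                                    


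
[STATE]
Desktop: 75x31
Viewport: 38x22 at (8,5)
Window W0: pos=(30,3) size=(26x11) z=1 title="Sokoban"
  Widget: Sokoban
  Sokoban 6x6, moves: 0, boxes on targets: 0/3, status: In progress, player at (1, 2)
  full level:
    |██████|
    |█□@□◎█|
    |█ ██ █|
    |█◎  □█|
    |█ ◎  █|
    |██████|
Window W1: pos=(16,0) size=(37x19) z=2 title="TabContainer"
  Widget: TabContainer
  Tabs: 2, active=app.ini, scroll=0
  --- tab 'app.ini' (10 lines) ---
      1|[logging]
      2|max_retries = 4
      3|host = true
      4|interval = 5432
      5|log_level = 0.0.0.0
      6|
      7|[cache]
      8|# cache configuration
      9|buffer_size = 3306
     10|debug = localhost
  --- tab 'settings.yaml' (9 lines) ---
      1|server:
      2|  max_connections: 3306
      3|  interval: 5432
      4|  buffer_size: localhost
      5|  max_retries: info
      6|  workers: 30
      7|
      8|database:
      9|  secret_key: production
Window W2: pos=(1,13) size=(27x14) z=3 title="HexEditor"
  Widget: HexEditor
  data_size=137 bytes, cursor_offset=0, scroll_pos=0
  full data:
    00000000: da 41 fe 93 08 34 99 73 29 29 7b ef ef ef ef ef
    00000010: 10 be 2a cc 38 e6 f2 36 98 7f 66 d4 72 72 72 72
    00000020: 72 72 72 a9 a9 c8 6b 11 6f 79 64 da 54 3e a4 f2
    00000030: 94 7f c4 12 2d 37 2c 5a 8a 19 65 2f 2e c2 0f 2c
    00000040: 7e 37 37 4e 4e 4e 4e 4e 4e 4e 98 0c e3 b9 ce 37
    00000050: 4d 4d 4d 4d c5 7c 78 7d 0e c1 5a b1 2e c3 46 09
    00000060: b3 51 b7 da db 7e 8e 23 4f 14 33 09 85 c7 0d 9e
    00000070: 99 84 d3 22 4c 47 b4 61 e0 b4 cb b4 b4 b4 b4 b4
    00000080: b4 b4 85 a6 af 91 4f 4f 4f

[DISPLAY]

        ┃[logging]                    
        ┃max_retries = 4              
        ┃host = true                  
        ┃interval = 5432              
        ┃log_level = 0.0.0.0          
        ┃                             
        ┃[cache]                      
        ┃# cache configuration        
━━━━━━━━━━━━━━━━━━━┓ = 3306           
itor               ┃alhost            
───────────────────┨                  
00  DA 41 fe 93 08 ┃                  
10  10 be 2a cc 38 ┃                  
20  72 72 72 a9 a9 ┃━━━━━━━━━━━━━━━━━━
30  94 7f c4 12 2d ┃                  
40  7e 37 37 4e 4e ┃                  
50  4d 4d 4d 4d c5 ┃                  
60  b3 51 b7 da db ┃                  
70  99 84 d3 22 4c ┃                  
80  b4 b4 85 a6 af ┃                  
                   ┃                  
━━━━━━━━━━━━━━━━━━━┛                  


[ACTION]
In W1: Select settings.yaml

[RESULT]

        ┃server:                      
        ┃  max_connections: 3306      
        ┃  interval: 5432             
        ┃  buffer_size: localhost     
        ┃  max_retries: info          
        ┃  workers: 30                
        ┃                             
        ┃database:                    
━━━━━━━━━━━━━━━━━━━┓y: production     
itor               ┃                  
───────────────────┨                  
00  DA 41 fe 93 08 ┃                  
10  10 be 2a cc 38 ┃                  
20  72 72 72 a9 a9 ┃━━━━━━━━━━━━━━━━━━
30  94 7f c4 12 2d ┃                  
40  7e 37 37 4e 4e ┃                  
50  4d 4d 4d 4d c5 ┃                  
60  b3 51 b7 da db ┃                  
70  99 84 d3 22 4c ┃                  
80  b4 b4 85 a6 af ┃                  
                   ┃                  
━━━━━━━━━━━━━━━━━━━┛                  


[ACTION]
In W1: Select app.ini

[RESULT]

        ┃[logging]                    
        ┃max_retries = 4              
        ┃host = true                  
        ┃interval = 5432              
        ┃log_level = 0.0.0.0          
        ┃                             
        ┃[cache]                      
        ┃# cache configuration        
━━━━━━━━━━━━━━━━━━━┓ = 3306           
itor               ┃alhost            
───────────────────┨                  
00  DA 41 fe 93 08 ┃                  
10  10 be 2a cc 38 ┃                  
20  72 72 72 a9 a9 ┃━━━━━━━━━━━━━━━━━━
30  94 7f c4 12 2d ┃                  
40  7e 37 37 4e 4e ┃                  
50  4d 4d 4d 4d c5 ┃                  
60  b3 51 b7 da db ┃                  
70  99 84 d3 22 4c ┃                  
80  b4 b4 85 a6 af ┃                  
                   ┃                  
━━━━━━━━━━━━━━━━━━━┛                  


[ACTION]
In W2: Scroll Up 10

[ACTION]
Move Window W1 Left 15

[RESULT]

ng]                          ┃────────
tries = 4                    ┃        
 true                        ┃        
al = 5432                    ┃        
vel = 0.0.0.0                ┃        
                             ┃        
]                            ┃        
e configuration              ┃0  0/3  
━━━━━━━━━━━━━━━━━━━┓         ┃━━━━━━━━
itor               ┃         ┃        
───────────────────┨         ┃        
00  DA 41 fe 93 08 ┃         ┃        
10  10 be 2a cc 38 ┃         ┃        
20  72 72 72 a9 a9 ┃━━━━━━━━━┛        
30  94 7f c4 12 2d ┃                  
40  7e 37 37 4e 4e ┃                  
50  4d 4d 4d 4d c5 ┃                  
60  b3 51 b7 da db ┃                  
70  99 84 d3 22 4c ┃                  
80  b4 b4 85 a6 af ┃                  
                   ┃                  
━━━━━━━━━━━━━━━━━━━┛                  


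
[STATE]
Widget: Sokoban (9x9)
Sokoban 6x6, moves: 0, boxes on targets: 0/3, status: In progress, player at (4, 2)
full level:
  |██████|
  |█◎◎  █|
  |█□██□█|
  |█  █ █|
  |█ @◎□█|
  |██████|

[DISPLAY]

██████   
█◎◎  █   
█□██□█   
█  █ █   
█ @◎□█   
██████   
Moves: 0 
         
         


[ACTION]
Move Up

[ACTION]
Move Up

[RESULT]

██████   
█◎◎  █   
█□██□█   
█ @█ █   
█  ◎□█   
██████   
Moves: 1 
         
         


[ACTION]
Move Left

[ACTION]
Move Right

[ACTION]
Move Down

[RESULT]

██████   
█◎◎  █   
█□██□█   
█  █ █   
█ @◎□█   
██████   
Moves: 4 
         
         


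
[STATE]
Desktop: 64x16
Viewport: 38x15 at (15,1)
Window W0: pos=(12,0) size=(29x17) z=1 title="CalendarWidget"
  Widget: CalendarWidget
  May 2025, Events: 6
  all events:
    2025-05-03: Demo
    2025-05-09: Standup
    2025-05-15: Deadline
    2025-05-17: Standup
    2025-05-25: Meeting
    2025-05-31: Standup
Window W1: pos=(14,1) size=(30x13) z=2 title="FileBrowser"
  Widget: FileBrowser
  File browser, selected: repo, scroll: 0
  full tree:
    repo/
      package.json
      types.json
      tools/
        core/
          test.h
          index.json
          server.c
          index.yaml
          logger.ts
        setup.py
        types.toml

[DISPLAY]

━━━━━━━━━━━━━━━━━━━━━━━━━━━━┓         
 FileBrowser                ┃         
────────────────────────────┨         
> [-] repo/                 ┃         
    package.json            ┃         
    types.json              ┃         
    [+] tools/              ┃         
                            ┃         
                            ┃         
                            ┃         
                            ┃         
                            ┃         
━━━━━━━━━━━━━━━━━━━━━━━━━━━━┛         
                         ┃            
                         ┃            


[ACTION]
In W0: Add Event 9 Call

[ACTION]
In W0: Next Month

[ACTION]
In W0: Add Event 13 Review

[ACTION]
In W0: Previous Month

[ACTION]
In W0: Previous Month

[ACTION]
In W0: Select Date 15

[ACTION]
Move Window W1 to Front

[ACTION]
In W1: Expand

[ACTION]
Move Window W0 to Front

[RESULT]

alendarWidget            ┃━━┓         
─────────────────────────┨  ┃         
       April 2025        ┃──┨         
 Tu We Th Fr Sa Su       ┃  ┃         
  1  2  3  4  5  6       ┃  ┃         
  8  9 10 11 12 13       ┃  ┃         
 [15] 16 17 18 19 20     ┃  ┃         
 22 23 24 25 26 27       ┃  ┃         
 29 30                   ┃  ┃         
                         ┃  ┃         
                         ┃  ┃         
                         ┃  ┃         
                         ┃━━┛         
                         ┃            
                         ┃            


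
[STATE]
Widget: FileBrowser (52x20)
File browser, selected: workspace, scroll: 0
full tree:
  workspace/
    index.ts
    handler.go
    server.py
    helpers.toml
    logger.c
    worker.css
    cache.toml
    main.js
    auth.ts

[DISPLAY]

> [-] workspace/                                    
    index.ts                                        
    handler.go                                      
    server.py                                       
    helpers.toml                                    
    logger.c                                        
    worker.css                                      
    cache.toml                                      
    main.js                                         
    auth.ts                                         
                                                    
                                                    
                                                    
                                                    
                                                    
                                                    
                                                    
                                                    
                                                    
                                                    


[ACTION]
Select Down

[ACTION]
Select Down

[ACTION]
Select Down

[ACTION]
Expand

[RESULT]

  [-] workspace/                                    
    index.ts                                        
    handler.go                                      
  > server.py                                       
    helpers.toml                                    
    logger.c                                        
    worker.css                                      
    cache.toml                                      
    main.js                                         
    auth.ts                                         
                                                    
                                                    
                                                    
                                                    
                                                    
                                                    
                                                    
                                                    
                                                    
                                                    


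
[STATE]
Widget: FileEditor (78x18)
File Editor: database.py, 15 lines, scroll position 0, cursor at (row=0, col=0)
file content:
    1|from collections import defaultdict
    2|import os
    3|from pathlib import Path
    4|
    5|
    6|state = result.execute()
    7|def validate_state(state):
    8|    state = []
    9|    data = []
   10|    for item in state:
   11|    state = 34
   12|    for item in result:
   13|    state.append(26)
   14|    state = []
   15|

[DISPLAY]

█rom collections import defaultdict                                          ▲
import os                                                                    █
from pathlib import Path                                                     ░
                                                                             ░
                                                                             ░
state = result.execute()                                                     ░
def validate_state(state):                                                   ░
    state = []                                                               ░
    data = []                                                                ░
    for item in state:                                                       ░
    state = 34                                                               ░
    for item in result:                                                      ░
    state.append(26)                                                         ░
    state = []                                                               ░
                                                                             ░
                                                                             ░
                                                                             ░
                                                                             ▼


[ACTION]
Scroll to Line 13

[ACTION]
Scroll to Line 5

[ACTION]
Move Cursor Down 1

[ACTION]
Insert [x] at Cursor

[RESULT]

from collections import defaultdict                                          ▲
x█mport os                                                                   █
from pathlib import Path                                                     ░
                                                                             ░
                                                                             ░
state = result.execute()                                                     ░
def validate_state(state):                                                   ░
    state = []                                                               ░
    data = []                                                                ░
    for item in state:                                                       ░
    state = 34                                                               ░
    for item in result:                                                      ░
    state.append(26)                                                         ░
    state = []                                                               ░
                                                                             ░
                                                                             ░
                                                                             ░
                                                                             ▼


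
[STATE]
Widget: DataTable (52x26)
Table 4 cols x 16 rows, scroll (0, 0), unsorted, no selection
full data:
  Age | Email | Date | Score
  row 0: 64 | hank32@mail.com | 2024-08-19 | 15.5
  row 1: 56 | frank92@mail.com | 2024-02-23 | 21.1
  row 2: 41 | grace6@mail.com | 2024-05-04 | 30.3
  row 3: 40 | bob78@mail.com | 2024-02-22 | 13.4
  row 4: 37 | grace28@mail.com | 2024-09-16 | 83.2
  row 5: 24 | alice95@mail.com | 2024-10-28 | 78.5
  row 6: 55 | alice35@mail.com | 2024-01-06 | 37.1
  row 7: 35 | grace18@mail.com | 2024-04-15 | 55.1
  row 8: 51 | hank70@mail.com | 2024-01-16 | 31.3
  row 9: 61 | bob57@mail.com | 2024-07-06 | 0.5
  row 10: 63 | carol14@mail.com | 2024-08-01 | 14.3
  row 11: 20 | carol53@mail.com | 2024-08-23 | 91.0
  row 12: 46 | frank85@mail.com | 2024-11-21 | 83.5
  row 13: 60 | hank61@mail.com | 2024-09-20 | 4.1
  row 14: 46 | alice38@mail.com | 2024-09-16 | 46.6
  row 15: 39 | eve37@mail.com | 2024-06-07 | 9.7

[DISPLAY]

Age│Email           │Date      │Score               
───┼────────────────┼──────────┼─────               
64 │hank32@mail.com │2024-08-19│15.5                
56 │frank92@mail.com│2024-02-23│21.1                
41 │grace6@mail.com │2024-05-04│30.3                
40 │bob78@mail.com  │2024-02-22│13.4                
37 │grace28@mail.com│2024-09-16│83.2                
24 │alice95@mail.com│2024-10-28│78.5                
55 │alice35@mail.com│2024-01-06│37.1                
35 │grace18@mail.com│2024-04-15│55.1                
51 │hank70@mail.com │2024-01-16│31.3                
61 │bob57@mail.com  │2024-07-06│0.5                 
63 │carol14@mail.com│2024-08-01│14.3                
20 │carol53@mail.com│2024-08-23│91.0                
46 │frank85@mail.com│2024-11-21│83.5                
60 │hank61@mail.com │2024-09-20│4.1                 
46 │alice38@mail.com│2024-09-16│46.6                
39 │eve37@mail.com  │2024-06-07│9.7                 
                                                    
                                                    
                                                    
                                                    
                                                    
                                                    
                                                    
                                                    


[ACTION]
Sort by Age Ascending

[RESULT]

Ag▲│Email           │Date      │Score               
───┼────────────────┼──────────┼─────               
20 │carol53@mail.com│2024-08-23│91.0                
24 │alice95@mail.com│2024-10-28│78.5                
35 │grace18@mail.com│2024-04-15│55.1                
37 │grace28@mail.com│2024-09-16│83.2                
39 │eve37@mail.com  │2024-06-07│9.7                 
40 │bob78@mail.com  │2024-02-22│13.4                
41 │grace6@mail.com │2024-05-04│30.3                
46 │frank85@mail.com│2024-11-21│83.5                
46 │alice38@mail.com│2024-09-16│46.6                
51 │hank70@mail.com │2024-01-16│31.3                
55 │alice35@mail.com│2024-01-06│37.1                
56 │frank92@mail.com│2024-02-23│21.1                
60 │hank61@mail.com │2024-09-20│4.1                 
61 │bob57@mail.com  │2024-07-06│0.5                 
63 │carol14@mail.com│2024-08-01│14.3                
64 │hank32@mail.com │2024-08-19│15.5                
                                                    
                                                    
                                                    
                                                    
                                                    
                                                    
                                                    
                                                    


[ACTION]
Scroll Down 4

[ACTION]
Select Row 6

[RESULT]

Ag▲│Email           │Date      │Score               
───┼────────────────┼──────────┼─────               
20 │carol53@mail.com│2024-08-23│91.0                
24 │alice95@mail.com│2024-10-28│78.5                
35 │grace18@mail.com│2024-04-15│55.1                
37 │grace28@mail.com│2024-09-16│83.2                
39 │eve37@mail.com  │2024-06-07│9.7                 
40 │bob78@mail.com  │2024-02-22│13.4                
>1 │grace6@mail.com │2024-05-04│30.3                
46 │frank85@mail.com│2024-11-21│83.5                
46 │alice38@mail.com│2024-09-16│46.6                
51 │hank70@mail.com │2024-01-16│31.3                
55 │alice35@mail.com│2024-01-06│37.1                
56 │frank92@mail.com│2024-02-23│21.1                
60 │hank61@mail.com │2024-09-20│4.1                 
61 │bob57@mail.com  │2024-07-06│0.5                 
63 │carol14@mail.com│2024-08-01│14.3                
64 │hank32@mail.com │2024-08-19│15.5                
                                                    
                                                    
                                                    
                                                    
                                                    
                                                    
                                                    
                                                    


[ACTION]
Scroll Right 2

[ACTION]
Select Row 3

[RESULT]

Ag▲│Email           │Date      │Score               
───┼────────────────┼──────────┼─────               
20 │carol53@mail.com│2024-08-23│91.0                
24 │alice95@mail.com│2024-10-28│78.5                
35 │grace18@mail.com│2024-04-15│55.1                
>7 │grace28@mail.com│2024-09-16│83.2                
39 │eve37@mail.com  │2024-06-07│9.7                 
40 │bob78@mail.com  │2024-02-22│13.4                
41 │grace6@mail.com │2024-05-04│30.3                
46 │frank85@mail.com│2024-11-21│83.5                
46 │alice38@mail.com│2024-09-16│46.6                
51 │hank70@mail.com │2024-01-16│31.3                
55 │alice35@mail.com│2024-01-06│37.1                
56 │frank92@mail.com│2024-02-23│21.1                
60 │hank61@mail.com │2024-09-20│4.1                 
61 │bob57@mail.com  │2024-07-06│0.5                 
63 │carol14@mail.com│2024-08-01│14.3                
64 │hank32@mail.com │2024-08-19│15.5                
                                                    
                                                    
                                                    
                                                    
                                                    
                                                    
                                                    
                                                    


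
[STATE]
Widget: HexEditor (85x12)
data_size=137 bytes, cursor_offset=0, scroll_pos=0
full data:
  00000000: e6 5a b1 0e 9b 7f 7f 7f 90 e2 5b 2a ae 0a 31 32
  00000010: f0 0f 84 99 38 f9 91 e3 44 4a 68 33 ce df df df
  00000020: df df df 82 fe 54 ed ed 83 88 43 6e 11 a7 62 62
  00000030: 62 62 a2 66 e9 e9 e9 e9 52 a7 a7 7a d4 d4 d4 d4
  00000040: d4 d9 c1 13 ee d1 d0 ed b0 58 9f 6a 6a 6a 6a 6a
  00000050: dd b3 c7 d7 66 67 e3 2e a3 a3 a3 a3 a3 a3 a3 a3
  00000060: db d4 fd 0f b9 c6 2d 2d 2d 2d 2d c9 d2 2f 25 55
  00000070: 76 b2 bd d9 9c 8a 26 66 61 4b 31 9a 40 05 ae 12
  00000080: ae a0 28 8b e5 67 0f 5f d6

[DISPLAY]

00000000  E6 5a b1 0e 9b 7f 7f 7f  90 e2 5b 2a ae 0a 31 32  |.Z........[*..12|       
00000010  f0 0f 84 99 38 f9 91 e3  44 4a 68 33 ce df df df  |....8...DJh3....|       
00000020  df df df 82 fe 54 ed ed  83 88 43 6e 11 a7 62 62  |.....T....Cn..bb|       
00000030  62 62 a2 66 e9 e9 e9 e9  52 a7 a7 7a d4 d4 d4 d4  |bb.f....R..z....|       
00000040  d4 d9 c1 13 ee d1 d0 ed  b0 58 9f 6a 6a 6a 6a 6a  |.........X.jjjjj|       
00000050  dd b3 c7 d7 66 67 e3 2e  a3 a3 a3 a3 a3 a3 a3 a3  |....fg..........|       
00000060  db d4 fd 0f b9 c6 2d 2d  2d 2d 2d c9 d2 2f 25 55  |......-----../%U|       
00000070  76 b2 bd d9 9c 8a 26 66  61 4b 31 9a 40 05 ae 12  |v.....&faK1.@...|       
00000080  ae a0 28 8b e5 67 0f 5f  d6                       |..(..g._.       |       
                                                                                     
                                                                                     
                                                                                     


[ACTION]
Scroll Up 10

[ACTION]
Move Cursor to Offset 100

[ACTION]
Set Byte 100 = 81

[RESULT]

00000000  e6 5a b1 0e 9b 7f 7f 7f  90 e2 5b 2a ae 0a 31 32  |.Z........[*..12|       
00000010  f0 0f 84 99 38 f9 91 e3  44 4a 68 33 ce df df df  |....8...DJh3....|       
00000020  df df df 82 fe 54 ed ed  83 88 43 6e 11 a7 62 62  |.....T....Cn..bb|       
00000030  62 62 a2 66 e9 e9 e9 e9  52 a7 a7 7a d4 d4 d4 d4  |bb.f....R..z....|       
00000040  d4 d9 c1 13 ee d1 d0 ed  b0 58 9f 6a 6a 6a 6a 6a  |.........X.jjjjj|       
00000050  dd b3 c7 d7 66 67 e3 2e  a3 a3 a3 a3 a3 a3 a3 a3  |....fg..........|       
00000060  db d4 fd 0f 81 c6 2d 2d  2d 2d 2d c9 d2 2f 25 55  |......-----../%U|       
00000070  76 b2 bd d9 9c 8a 26 66  61 4b 31 9a 40 05 ae 12  |v.....&faK1.@...|       
00000080  ae a0 28 8b e5 67 0f 5f  d6                       |..(..g._.       |       
                                                                                     
                                                                                     
                                                                                     


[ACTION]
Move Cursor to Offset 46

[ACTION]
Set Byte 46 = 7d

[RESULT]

00000000  e6 5a b1 0e 9b 7f 7f 7f  90 e2 5b 2a ae 0a 31 32  |.Z........[*..12|       
00000010  f0 0f 84 99 38 f9 91 e3  44 4a 68 33 ce df df df  |....8...DJh3....|       
00000020  df df df 82 fe 54 ed ed  83 88 43 6e 11 a7 7D 62  |.....T....Cn..}b|       
00000030  62 62 a2 66 e9 e9 e9 e9  52 a7 a7 7a d4 d4 d4 d4  |bb.f....R..z....|       
00000040  d4 d9 c1 13 ee d1 d0 ed  b0 58 9f 6a 6a 6a 6a 6a  |.........X.jjjjj|       
00000050  dd b3 c7 d7 66 67 e3 2e  a3 a3 a3 a3 a3 a3 a3 a3  |....fg..........|       
00000060  db d4 fd 0f 81 c6 2d 2d  2d 2d 2d c9 d2 2f 25 55  |......-----../%U|       
00000070  76 b2 bd d9 9c 8a 26 66  61 4b 31 9a 40 05 ae 12  |v.....&faK1.@...|       
00000080  ae a0 28 8b e5 67 0f 5f  d6                       |..(..g._.       |       
                                                                                     
                                                                                     
                                                                                     
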